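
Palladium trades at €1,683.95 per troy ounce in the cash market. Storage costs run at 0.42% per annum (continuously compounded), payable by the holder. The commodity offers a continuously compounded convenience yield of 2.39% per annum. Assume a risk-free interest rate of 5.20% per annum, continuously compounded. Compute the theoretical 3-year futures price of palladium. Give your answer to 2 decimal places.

Net carry = r + u − y = 0.0520 + 0.0042 − 0.0239 = 0.0323
F = S·e^((r+u−y)T) = 1683.95 · e^(0.0323 × 3) = 1683.95 · e^0.09690000
= 1683.95 × 1.10175019 = €1,855.29 per troy ounce

€1,855.29 per troy ounce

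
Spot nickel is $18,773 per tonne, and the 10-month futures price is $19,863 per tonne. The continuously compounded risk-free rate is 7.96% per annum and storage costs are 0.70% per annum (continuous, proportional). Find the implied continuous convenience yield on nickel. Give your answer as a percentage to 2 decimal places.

1.89%

F = S·e^((r+u−y)T) ⇒ (r+u−y) = ln(F/S)/T
ln(19863/18773) = 0.056439; /T ⇒ 0.067727
y = r + u − ln(F/S)/T = 0.0796 + 0.0070 − 0.067727 = 0.018873
y = 1.89%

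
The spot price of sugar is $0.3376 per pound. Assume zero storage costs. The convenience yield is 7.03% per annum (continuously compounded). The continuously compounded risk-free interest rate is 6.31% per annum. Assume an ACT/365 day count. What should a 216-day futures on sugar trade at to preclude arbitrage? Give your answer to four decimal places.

$0.3362 per pound

Net carry = r + u − y = 0.0631 + 0.0000 − 0.0703 = -0.0072
F = S·e^((r+u−y)T) = 0.3376 · e^(-0.0072 × 216/365) = 0.3376 · e^-0.004261
= 0.3376 × 0.995748 = $0.3362 per pound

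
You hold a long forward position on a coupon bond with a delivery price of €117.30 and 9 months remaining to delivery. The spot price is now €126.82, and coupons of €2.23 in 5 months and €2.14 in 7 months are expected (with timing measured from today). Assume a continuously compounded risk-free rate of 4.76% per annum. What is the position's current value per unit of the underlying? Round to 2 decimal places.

€9.37

PV(remaining coupons) I = 2.23·e^(−0.0476·5/12) + 2.14·e^(−0.0476·7/12) = 4.2676
Current forward F = (S − I)·e^(rT) = (126.82 − 4.2676)·e^(0.0476·9/12) = 122.5524 × 1.036345 = 127.0066
Value (long) = (F − K)·e^(−rT) = (127.0066 − 117.30) × 0.964930 = 9.3662
Value = €9.37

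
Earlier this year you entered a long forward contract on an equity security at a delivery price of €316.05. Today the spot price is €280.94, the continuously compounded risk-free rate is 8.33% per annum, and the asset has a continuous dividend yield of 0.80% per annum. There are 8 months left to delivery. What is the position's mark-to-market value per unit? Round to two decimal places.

Current fair forward for the remaining 8 months: F = S·e^((r − q)·T), (r − q) = 0.0833 − 0.0080 = 0.0753
F = 280.94 · e^(0.0753 × 8/12) = 280.94 × 1.051481 = 295.4031
Value of long forward = (F − K)·e^(−rT) = (295.4031 − 316.05) · e^(−0.0833·8/12)
= -20.6469 × 0.945980 = -19.53

-€19.53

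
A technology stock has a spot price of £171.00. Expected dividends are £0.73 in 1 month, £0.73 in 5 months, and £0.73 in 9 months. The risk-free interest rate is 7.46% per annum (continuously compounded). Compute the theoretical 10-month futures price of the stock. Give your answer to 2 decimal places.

PV(dividends) I = 0.73·e^(−0.0746·1/12) + 0.73·e^(−0.0746·5/12) + 0.73·e^(−0.0746·9/12)
I = 0.7255 + 0.7077 + 0.6903 = 2.1235
F = (S − I)·e^(rT) = (171.00 − 2.1235) · e^(0.0746·10/12)
= 168.8765 · e^0.062167 = 168.8765 × 1.064140 = £179.71

£179.71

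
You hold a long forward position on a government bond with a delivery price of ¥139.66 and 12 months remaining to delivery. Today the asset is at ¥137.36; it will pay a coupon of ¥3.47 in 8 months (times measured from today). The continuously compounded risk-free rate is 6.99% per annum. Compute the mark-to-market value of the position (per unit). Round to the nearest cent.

¥3.82

PV(remaining coupons) I = 3.47·e^(−0.0699·8/12) = 3.3120
Current forward F = (S − I)·e^(rT) = (137.36 − 3.3120)·e^(0.0699·12/12) = 134.0480 × 1.072401 = 143.7532
Value (long) = (F − K)·e^(−rT) = (143.7532 − 139.66) × 0.932487 = 3.8169
Value = ¥3.82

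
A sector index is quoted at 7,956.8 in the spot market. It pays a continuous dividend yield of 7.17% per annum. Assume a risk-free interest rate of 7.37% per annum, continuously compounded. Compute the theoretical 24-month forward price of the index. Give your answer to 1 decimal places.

F = S·e^((r − q)T) = 7956.8 · e^((0.0737 − 0.0717) × 24/12)
= 7956.8 · e^0.004000 = 7956.8 × 1.004008
F = 7,988.7

7,988.7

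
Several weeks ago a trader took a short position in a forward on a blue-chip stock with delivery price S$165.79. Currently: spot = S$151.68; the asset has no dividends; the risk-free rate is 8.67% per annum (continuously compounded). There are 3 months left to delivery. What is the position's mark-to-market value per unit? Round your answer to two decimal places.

Current fair forward for the remaining 3 months: F = S·e^(r·T), r = 0.0867
F = 151.68 · e^(0.0867 × 3/12) = 151.68 × 1.021912 = 155.0036
Value of long forward = (F − K)·e^(−rT) = (155.0036 − 165.79) · e^(−0.0867·3/12)
= -10.7864 × 0.978558 = -10.56
Short position value = −(long value) = S$10.56

S$10.56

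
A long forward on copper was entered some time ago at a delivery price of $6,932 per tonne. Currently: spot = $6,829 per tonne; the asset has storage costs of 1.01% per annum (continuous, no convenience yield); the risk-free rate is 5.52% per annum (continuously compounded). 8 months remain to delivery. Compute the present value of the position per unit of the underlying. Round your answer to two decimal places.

Current fair forward for the remaining 8 months: F = S·e^((r + u)·T), (r + u) = 0.0552 + 0.0101 = 0.0653
F = 6829 · e^(0.0653 × 8/12) = 6829 × 1.04449481 = 7132.8551
Value of long forward = (F − K)·e^(−rT) = (7132.8551 − 6932) · e^(−0.0552·8/12)
= 200.8551 × 0.96386889 = 193.60

$193.60 per tonne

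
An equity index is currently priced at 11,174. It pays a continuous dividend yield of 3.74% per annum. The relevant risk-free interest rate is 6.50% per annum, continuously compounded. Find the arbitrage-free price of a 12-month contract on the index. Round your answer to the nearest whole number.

11,487

F = S·e^((r − q)T) = 11174 · e^((0.0650 − 0.0374) × 12/12)
= 11174 · e^0.027600 = 11174 × 1.027984
F = 11,487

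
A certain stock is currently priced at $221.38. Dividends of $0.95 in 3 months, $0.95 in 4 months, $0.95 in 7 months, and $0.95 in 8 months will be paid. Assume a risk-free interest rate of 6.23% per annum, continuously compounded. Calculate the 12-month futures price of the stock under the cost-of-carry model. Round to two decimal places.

PV(dividends) I = 0.95·e^(−0.0623·3/12) + 0.95·e^(−0.0623·4/12) + 0.95·e^(−0.0623·7/12) + 0.95·e^(−0.0623·8/12)
I = 0.9353 + 0.9305 + 0.9161 + 0.9114 = 3.6933
F = (S − I)·e^(rT) = (221.38 − 3.6933) · e^(0.0623·12/12)
= 217.6867 · e^0.062300 = 217.6867 × 1.064282 = $231.68

$231.68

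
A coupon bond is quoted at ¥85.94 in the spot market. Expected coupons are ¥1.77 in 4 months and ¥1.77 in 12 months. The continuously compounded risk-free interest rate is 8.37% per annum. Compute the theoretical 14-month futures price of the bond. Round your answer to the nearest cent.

¥91.06

PV(coupons) I = 1.77·e^(−0.0837·4/12) + 1.77·e^(−0.0837·12/12)
I = 1.7213 + 1.6279 = 3.3492
F = (S − I)·e^(rT) = (85.94 − 3.3492) · e^(0.0837·14/12)
= 82.5908 · e^0.097650 = 82.5908 × 1.102577 = ¥91.06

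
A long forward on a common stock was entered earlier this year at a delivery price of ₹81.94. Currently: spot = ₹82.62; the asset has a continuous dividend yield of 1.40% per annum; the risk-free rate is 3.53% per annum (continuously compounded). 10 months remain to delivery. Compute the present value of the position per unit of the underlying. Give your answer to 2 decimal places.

Current fair forward for the remaining 10 months: F = S·e^((r − q)·T), (r − q) = 0.0353 − 0.0140 = 0.0213
F = 82.62 · e^(0.0213 × 10/12) = 82.62 × 1.017908 = 84.0996
Value of long forward = (F − K)·e^(−rT) = (84.0996 − 81.94) · e^(−0.0353·10/12)
= 2.1596 × 0.971012 = 2.10

₹2.10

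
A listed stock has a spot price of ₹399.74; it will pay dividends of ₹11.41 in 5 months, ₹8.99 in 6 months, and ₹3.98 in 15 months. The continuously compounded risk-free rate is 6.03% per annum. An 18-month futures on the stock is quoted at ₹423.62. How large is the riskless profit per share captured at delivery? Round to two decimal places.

₹11.81 per share

PV(dividends) I = 11.41·e^(−0.0603·5/12) + 8.99·e^(−0.0603·6/12) + 3.98·e^(−0.0603·15/12) = 23.5409
Fair futures F* = (S − I)·e^(rT) = (399.74 − 23.5409)·e^0.090450 = 376.1991 × 1.094667 = 411.8127
Market ₹423.62 > fair 411.8127: forward overpriced → cash-and-carry (borrow at r, buy the stock and collect the dividends, short the forward).
Profit at T = |F_mkt − F*| = |423.62 − 411.8127| = ₹11.81 per share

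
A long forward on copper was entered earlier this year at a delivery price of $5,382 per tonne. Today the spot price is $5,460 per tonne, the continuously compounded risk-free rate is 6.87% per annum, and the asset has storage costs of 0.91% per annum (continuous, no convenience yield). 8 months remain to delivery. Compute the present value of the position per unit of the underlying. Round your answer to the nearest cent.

$352.16 per tonne

Current fair forward for the remaining 8 months: F = S·e^((r + u)·T), (r + u) = 0.0687 + 0.0091 = 0.0778
F = 5460 · e^(0.0778 × 8/12) = 5460 × 1.05323530 = 5750.6647
Value of long forward = (F − K)·e^(−rT) = (5750.6647 − 5382) · e^(−0.0687·8/12)
= 368.6647 × 0.95523299 = 352.16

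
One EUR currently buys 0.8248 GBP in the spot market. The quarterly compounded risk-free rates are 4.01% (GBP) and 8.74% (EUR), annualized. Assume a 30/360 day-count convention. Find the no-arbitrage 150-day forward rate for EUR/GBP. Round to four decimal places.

0.8090

By covered interest parity, F = S · (1+r_GBP/4)^(4T) / (1+r_EUR/4)^(4T)
= 0.8248 × 1.016764 / 1.036681 = 0.8248 × 0.980788
F = 0.8090 GBP per EUR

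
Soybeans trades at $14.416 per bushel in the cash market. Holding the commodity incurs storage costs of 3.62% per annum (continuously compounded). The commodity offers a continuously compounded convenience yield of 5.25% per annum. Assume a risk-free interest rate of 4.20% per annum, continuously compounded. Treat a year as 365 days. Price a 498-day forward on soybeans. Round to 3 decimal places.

$14.930 per bushel

Net carry = r + u − y = 0.0420 + 0.0362 − 0.0525 = 0.0257
F = S·e^((r+u−y)T) = 14.416 · e^(0.0257 × 498/365) = 14.416 · e^0.035065
= 14.416 × 1.035687 = $14.930 per bushel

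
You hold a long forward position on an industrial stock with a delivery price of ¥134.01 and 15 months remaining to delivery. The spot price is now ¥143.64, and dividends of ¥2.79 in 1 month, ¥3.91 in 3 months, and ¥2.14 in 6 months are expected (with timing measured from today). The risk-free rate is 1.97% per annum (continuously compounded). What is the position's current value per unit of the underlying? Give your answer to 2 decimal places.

¥4.09

PV(remaining dividends) I = 2.79·e^(−0.0197·1/12) + 3.91·e^(−0.0197·3/12) + 2.14·e^(−0.0197·6/12) = 8.7952
Current forward F = (S − I)·e^(rT) = (143.64 − 8.7952)·e^(0.0197·15/12) = 134.8448 × 1.024931 = 138.2066
Value (long) = (F − K)·e^(−rT) = (138.2066 − 134.01) × 0.975676 = 4.0945
Value = ¥4.09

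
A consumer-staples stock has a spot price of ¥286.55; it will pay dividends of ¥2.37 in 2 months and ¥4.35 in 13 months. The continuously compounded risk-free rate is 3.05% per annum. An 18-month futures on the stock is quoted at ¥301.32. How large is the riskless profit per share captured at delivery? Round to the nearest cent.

PV(dividends) I = 2.37·e^(−0.0305·2/12) + 4.35·e^(−0.0305·13/12) = 6.5666
Fair futures F* = (S − I)·e^(rT) = (286.55 − 6.5666)·e^0.045750 = 279.9834 × 1.046813 = 293.0903
Market ¥301.32 > fair 293.0903: forward overpriced → cash-and-carry (borrow at r, buy the stock and collect the dividends, short the forward).
Profit at T = |F_mkt − F*| = |301.32 − 293.0903| = ¥8.23 per share

¥8.23 per share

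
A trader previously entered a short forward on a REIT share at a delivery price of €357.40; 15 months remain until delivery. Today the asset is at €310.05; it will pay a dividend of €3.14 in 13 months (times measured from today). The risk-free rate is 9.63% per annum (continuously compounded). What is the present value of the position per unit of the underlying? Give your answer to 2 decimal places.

€9.65

PV(remaining dividends) I = 3.14·e^(−0.0963·13/12) = 2.8289
Current forward F = (S − I)·e^(rT) = (310.05 − 2.8289)·e^(0.0963·15/12) = 307.2211 × 1.127920 = 346.5208
Value (long) = (F − K)·e^(−rT) = (346.5208 − 357.40) × 0.886588 = -9.6454
Short position value = −(long value) = €9.65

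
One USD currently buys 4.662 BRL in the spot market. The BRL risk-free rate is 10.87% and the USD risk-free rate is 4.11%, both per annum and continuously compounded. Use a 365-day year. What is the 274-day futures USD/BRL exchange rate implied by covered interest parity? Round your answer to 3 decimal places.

4.905

F = S·e^((r_BRL − r_USD)T) = 4.662 · e^((0.1087 − 0.0411) × 274/365)
= 4.662 · e^0.050746 = 4.662 × 1.052056
F = 4.905 BRL per USD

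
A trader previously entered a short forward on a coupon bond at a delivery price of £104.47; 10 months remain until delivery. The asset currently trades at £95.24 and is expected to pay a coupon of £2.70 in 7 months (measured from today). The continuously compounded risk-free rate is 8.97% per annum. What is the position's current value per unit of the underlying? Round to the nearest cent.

£4.27

PV(remaining coupons) I = 2.70·e^(−0.0897·7/12) = 2.5624
Current forward F = (S − I)·e^(rT) = (95.24 − 2.5624)·e^(0.0897·10/12) = 92.6776 × 1.077615 = 99.8708
Value (long) = (F − K)·e^(−rT) = (99.8708 − 104.47) × 0.927975 = -4.2679
Short position value = −(long value) = £4.27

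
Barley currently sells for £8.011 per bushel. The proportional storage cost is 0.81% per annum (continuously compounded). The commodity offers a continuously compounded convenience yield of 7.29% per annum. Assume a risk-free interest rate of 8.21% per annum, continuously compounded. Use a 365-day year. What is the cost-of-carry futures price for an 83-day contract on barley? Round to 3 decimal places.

Net carry = r + u − y = 0.0821 + 0.0081 − 0.0729 = 0.0173
F = S·e^((r+u−y)T) = 8.011 · e^(0.0173 × 83/365) = 8.011 · e^0.003934
= 8.011 × 1.003942 = £8.043 per bushel

£8.043 per bushel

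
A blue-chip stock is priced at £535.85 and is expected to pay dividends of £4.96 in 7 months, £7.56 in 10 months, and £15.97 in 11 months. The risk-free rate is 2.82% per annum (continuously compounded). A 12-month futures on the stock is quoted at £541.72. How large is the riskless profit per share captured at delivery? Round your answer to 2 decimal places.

PV(dividends) I = 4.96·e^(−0.0282·7/12) + 7.56·e^(−0.0282·10/12) + 15.97·e^(−0.0282·11/12) = 27.8260
Fair futures F* = (S − I)·e^(rT) = (535.85 − 27.8260)·e^0.028200 = 508.0240 × 1.028601 = 522.5540
Market £541.72 > fair 522.5540: forward overpriced → cash-and-carry (borrow at r, buy the stock and collect the dividends, short the forward).
Profit at T = |F_mkt − F*| = |541.72 − 522.5540| = £19.17 per share

£19.17 per share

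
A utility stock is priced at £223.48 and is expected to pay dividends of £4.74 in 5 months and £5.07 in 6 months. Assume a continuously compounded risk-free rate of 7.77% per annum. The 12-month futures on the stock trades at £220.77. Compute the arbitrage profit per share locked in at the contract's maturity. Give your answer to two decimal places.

£10.54 per share

PV(dividends) I = 4.74·e^(−0.0777·5/12) + 5.07·e^(−0.0777·6/12) = 9.4658
Fair futures F* = (S − I)·e^(rT) = (223.48 − 9.4658)·e^0.077700 = 214.0142 × 1.080798 = 231.3061
Market £220.77 < fair 231.3061: forward underpriced → reverse cash-and-carry (short the stock, invest proceeds at r, pay the dividends, go long the forward).
Profit at T = |F_mkt − F*| = |220.77 − 231.3061| = £10.54 per share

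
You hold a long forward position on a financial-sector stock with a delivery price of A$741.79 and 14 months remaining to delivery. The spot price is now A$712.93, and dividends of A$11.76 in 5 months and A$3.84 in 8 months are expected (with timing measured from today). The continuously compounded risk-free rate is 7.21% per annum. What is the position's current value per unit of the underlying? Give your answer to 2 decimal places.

A$15.91

PV(remaining dividends) I = 11.76·e^(−0.0721·5/12) + 3.84·e^(−0.0721·8/12) = 15.0718
Current forward F = (S − I)·e^(rT) = (712.93 − 15.0718)·e^(0.0721·14/12) = 697.8582 × 1.087756 = 759.0994
Value (long) = (F − K)·e^(−rT) = (759.0994 − 741.79) × 0.919324 = 15.9129
Value = A$15.91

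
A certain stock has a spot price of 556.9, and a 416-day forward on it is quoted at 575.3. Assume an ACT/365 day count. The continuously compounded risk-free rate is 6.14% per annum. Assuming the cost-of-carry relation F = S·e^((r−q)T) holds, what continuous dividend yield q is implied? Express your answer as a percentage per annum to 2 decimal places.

3.29%

From F = S·e^((r−q)T): (r − q) = ln(F/S)/T
ln(575.3/556.9) = ln(1.033040) = 0.032506
(r − q) = 0.032506 / (416/365) = 0.028521
q = r − ln(F/S)/T = 0.0614 − 0.028521 = 0.032879
q = 3.29%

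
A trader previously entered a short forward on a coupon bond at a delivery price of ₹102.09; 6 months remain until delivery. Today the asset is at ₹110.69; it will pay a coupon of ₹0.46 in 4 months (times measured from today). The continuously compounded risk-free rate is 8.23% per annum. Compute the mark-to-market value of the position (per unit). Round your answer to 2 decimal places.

PV(remaining coupons) I = 0.46·e^(−0.0823·4/12) = 0.4476
Current forward F = (S − I)·e^(rT) = (110.69 − 0.4476)·e^(0.0823·6/12) = 110.2424 × 1.042008 = 114.8735
Value (long) = (F − K)·e^(−rT) = (114.8735 − 102.09) × 0.959685 = 12.2681
Short position value = −(long value) = -₹12.27

-₹12.27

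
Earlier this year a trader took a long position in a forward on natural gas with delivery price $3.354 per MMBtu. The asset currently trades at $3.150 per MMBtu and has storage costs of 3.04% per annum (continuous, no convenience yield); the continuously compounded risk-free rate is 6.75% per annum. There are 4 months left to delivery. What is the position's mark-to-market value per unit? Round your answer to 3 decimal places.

-$0.097 per MMBtu

Current fair forward for the remaining 4 months: F = S·e^((r + u)·T), (r + u) = 0.0675 + 0.0304 = 0.0979
F = 3.150 · e^(0.0979 × 4/12) = 3.150 × 1.033172 = 3.2545
Value of long forward = (F − K)·e^(−rT) = (3.2545 − 3.354) · e^(−0.0675·4/12)
= -0.0995 × 0.977751 = -0.097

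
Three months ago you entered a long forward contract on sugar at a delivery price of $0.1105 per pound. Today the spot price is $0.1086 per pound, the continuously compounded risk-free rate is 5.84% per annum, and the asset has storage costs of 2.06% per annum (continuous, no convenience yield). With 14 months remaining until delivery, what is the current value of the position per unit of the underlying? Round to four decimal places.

$0.0080 per pound

Current fair forward for the remaining 14 months: F = S·e^((r + u)·T), (r + u) = 0.0584 + 0.0206 = 0.0790
F = 0.1086 · e^(0.0790 × 14/12) = 0.1086 × 1.096548 = 0.1191
Value of long forward = (F − K)·e^(−rT) = (0.1191 − 0.1105) · e^(−0.0584·14/12)
= 0.0086 × 0.934136 = 0.0080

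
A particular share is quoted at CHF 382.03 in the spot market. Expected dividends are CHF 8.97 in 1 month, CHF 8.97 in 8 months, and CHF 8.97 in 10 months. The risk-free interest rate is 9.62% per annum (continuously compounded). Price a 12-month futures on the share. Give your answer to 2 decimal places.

PV(dividends) I = 8.97·e^(−0.0962·1/12) + 8.97·e^(−0.0962·8/12) + 8.97·e^(−0.0962·10/12)
I = 8.8984 + 8.4128 + 8.2790 = 25.5902
F = (S − I)·e^(rT) = (382.03 − 25.5902) · e^(0.0962·12/12)
= 356.4398 · e^0.096200 = 356.4398 × 1.100979 = CHF 392.43

CHF 392.43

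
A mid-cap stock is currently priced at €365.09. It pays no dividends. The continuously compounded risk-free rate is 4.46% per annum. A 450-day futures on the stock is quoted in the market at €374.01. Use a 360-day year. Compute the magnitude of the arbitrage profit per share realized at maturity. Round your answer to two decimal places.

Fair futures: F* = S·e^(carry·T), with carry = r = 0.0446
F* = 365.09 · e^(0.0446 × 450/360) = 365.09 · e^0.055750 = 365.09 × 1.057333 = €386.0217
Market €374.01 < fair €386.0217: forward underpriced → reverse cash-and-carry (short spot, go long the forward).
At maturity, profit = |F_mkt − F*| = |374.01 − 386.0217| = €12.01 per share

€12.01 per share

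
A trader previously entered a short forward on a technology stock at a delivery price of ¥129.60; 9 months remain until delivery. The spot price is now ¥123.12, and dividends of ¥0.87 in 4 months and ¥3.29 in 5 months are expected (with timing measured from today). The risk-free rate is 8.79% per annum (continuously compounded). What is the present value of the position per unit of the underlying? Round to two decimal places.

PV(remaining dividends) I = 0.87·e^(−0.0879·4/12) + 3.29·e^(−0.0879·5/12) = 4.0166
Current forward F = (S − I)·e^(rT) = (123.12 − 4.0166)·e^(0.0879·9/12) = 119.1034 × 1.068147 = 127.2199
Value (long) = (F − K)·e^(−rT) = (127.2199 − 129.60) × 0.936201 = -2.2283
Short position value = −(long value) = ¥2.23

¥2.23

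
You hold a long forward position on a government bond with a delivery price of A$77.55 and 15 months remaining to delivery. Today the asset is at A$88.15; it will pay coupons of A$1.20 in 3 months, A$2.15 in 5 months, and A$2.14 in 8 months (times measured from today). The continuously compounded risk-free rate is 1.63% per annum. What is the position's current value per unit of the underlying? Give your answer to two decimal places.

PV(remaining coupons) I = 1.20·e^(−0.0163·3/12) + 2.15·e^(−0.0163·5/12) + 2.14·e^(−0.0163·8/12) = 5.4474
Current forward F = (S − I)·e^(rT) = (88.15 − 5.4474)·e^(0.0163·15/12) = 82.7026 × 1.020584 = 84.4050
Value (long) = (F − K)·e^(−rT) = (84.4050 − 77.55) × 0.979831 = 6.7167
Value = A$6.72

A$6.72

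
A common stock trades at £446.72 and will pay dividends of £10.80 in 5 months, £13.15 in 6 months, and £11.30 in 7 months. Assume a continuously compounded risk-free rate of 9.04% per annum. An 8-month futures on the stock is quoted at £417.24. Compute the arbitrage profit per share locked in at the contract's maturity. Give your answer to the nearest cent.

PV(dividends) I = 10.80·e^(−0.0904·5/12) + 13.15·e^(−0.0904·6/12) + 11.30·e^(−0.0904·7/12) = 33.6892
Fair futures F* = (S − I)·e^(rT) = (446.72 − 33.6892)·e^0.060267 = 413.0308 × 1.062120 = 438.6883
Market £417.24 < fair 438.6883: forward underpriced → reverse cash-and-carry (short the stock, invest proceeds at r, pay the dividends, go long the forward).
Profit at T = |F_mkt − F*| = |417.24 − 438.6883| = £21.45 per share

£21.45 per share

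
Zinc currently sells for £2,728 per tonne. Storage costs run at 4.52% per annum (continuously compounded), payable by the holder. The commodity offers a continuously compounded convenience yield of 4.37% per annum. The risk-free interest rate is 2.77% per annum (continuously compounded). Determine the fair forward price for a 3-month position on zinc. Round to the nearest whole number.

Net carry = r + u − y = 0.0277 + 0.0452 − 0.0437 = 0.0292
F = S·e^((r+u−y)T) = 2728 · e^(0.0292 × 3/12) = 2728 · e^0.007300
= 2728 × 1.007327 = £2,748 per tonne

£2,748 per tonne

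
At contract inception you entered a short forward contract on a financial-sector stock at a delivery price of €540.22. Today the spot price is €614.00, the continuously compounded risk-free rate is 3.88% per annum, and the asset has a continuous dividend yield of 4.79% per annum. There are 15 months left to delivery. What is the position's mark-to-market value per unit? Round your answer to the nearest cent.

Current fair forward for the remaining 15 months: F = S·e^((r − q)·T), (r − q) = 0.0388 − 0.0479 = -0.0091
F = 614.00 · e^(-0.0091 × 15/12) = 614.00 × 0.988689 = 607.0550
Value of long forward = (F − K)·e^(−rT) = (607.0550 − 540.22) · e^(−0.0388·15/12)
= 66.8350 × 0.952657 = 63.67
Short position value = −(long value) = -€63.67

-€63.67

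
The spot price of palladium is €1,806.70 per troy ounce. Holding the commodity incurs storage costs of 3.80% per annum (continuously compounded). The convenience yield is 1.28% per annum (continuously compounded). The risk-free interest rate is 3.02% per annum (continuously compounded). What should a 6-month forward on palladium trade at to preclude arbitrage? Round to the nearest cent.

€1,857.45 per troy ounce

Net carry = r + u − y = 0.0302 + 0.0380 − 0.0128 = 0.0554
F = S·e^((r+u−y)T) = 1806.70 · e^(0.0554 × 6/12) = 1806.70 · e^0.02770000
= 1806.70 × 1.02808721 = €1,857.45 per troy ounce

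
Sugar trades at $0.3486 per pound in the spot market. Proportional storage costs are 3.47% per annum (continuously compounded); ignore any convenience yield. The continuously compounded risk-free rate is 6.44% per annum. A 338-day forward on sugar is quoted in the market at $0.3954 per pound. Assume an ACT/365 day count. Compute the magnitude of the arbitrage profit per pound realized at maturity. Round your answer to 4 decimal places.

Fair forward: F* = S·e^(carry·T), with carry = (r + u) = 0.0644 + 0.0347 = 0.0991
F* = 0.3486 · e^(0.0991 × 338/365) = 0.3486 · e^0.091769 = 0.3486 × 1.096112 = $0.3821
Market $0.3954 > fair $0.3821: forward overpriced → cash-and-carry (buy spot, short the forward).
At maturity, profit = |F_mkt − F*| = |0.3954 − 0.3821| = $0.0133 per pound

$0.0133 per pound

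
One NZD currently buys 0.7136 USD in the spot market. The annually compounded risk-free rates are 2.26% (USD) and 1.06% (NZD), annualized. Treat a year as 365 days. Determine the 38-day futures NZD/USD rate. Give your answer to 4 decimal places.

By covered interest parity, F = S · (1+r_USD)^T / (1+r_NZD)^T
= 0.7136 × 1.002329 / 1.001098 = 0.7136 × 1.001230
F = 0.7145 USD per NZD

0.7145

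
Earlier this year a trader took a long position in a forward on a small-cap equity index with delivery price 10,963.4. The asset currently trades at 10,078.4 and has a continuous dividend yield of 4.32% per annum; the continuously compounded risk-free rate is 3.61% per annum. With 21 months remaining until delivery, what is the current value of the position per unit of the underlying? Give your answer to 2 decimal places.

Current fair forward for the remaining 21 months: F = S·e^((r − q)·T), (r − q) = 0.0361 − 0.0432 = -0.0071
F = 10078.4 · e^(-0.0071 × 21/12) = 10078.4 × 0.98765187 = 9953.9506
Value of long forward = (F − K)·e^(−rT) = (9953.9506 − 10963.4) · e^(−0.0361·21/12)
= -1009.4494 × 0.93877917 = -947.65

-947.65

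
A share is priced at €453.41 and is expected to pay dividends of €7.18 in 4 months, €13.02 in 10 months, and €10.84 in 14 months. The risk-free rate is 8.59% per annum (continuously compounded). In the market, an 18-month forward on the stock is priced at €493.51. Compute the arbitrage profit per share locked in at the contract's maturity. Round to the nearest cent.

PV(dividends) I = 7.18·e^(−0.0859·4/12) + 13.02·e^(−0.0859·10/12) + 10.84·e^(−0.0859·14/12) = 28.9042
Fair forward F* = (S − I)·e^(rT) = (453.41 − 28.9042)·e^0.128850 = 424.5058 × 1.137519 = 482.8834
Market €493.51 > fair 482.8834: forward overpriced → cash-and-carry (borrow at r, buy the stock and collect the dividends, short the forward).
Profit at T = |F_mkt − F*| = |493.51 − 482.8834| = €10.63 per share

€10.63 per share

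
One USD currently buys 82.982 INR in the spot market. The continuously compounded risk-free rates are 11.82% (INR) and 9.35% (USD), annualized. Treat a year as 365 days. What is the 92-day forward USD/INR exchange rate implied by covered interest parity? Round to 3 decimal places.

83.500

F = S·e^((r_INR − r_USD)T) = 82.982 · e^((0.1182 − 0.0935) × 92/365)
= 82.982 · e^0.006226 = 82.982 × 1.006245
F = 83.500 INR per USD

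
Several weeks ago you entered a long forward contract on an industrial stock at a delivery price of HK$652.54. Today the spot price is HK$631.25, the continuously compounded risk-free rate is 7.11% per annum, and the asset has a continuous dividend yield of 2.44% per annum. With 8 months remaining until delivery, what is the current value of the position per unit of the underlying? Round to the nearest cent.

Current fair forward for the remaining 8 months: F = S·e^((r − q)·T), (r − q) = 0.0711 − 0.0244 = 0.0467
F = 631.25 · e^(0.0467 × 8/12) = 631.25 × 1.031623 = 651.2120
Value of long forward = (F − K)·e^(−rT) = (651.2120 − 652.54) · e^(−0.0711·8/12)
= -1.3280 × 0.953706 = -1.27

-HK$1.27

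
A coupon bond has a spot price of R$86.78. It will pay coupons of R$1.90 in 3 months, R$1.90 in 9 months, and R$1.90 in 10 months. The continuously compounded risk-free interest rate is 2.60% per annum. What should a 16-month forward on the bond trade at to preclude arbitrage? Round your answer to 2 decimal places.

PV(coupons) I = 1.90·e^(−0.0260·3/12) + 1.90·e^(−0.0260·9/12) + 1.90·e^(−0.0260·10/12)
I = 1.8877 + 1.8633 + 1.8593 = 5.6103
F = (S − I)·e^(rT) = (86.78 − 5.6103) · e^(0.0260·16/12)
= 81.1697 · e^0.034667 = 81.1697 × 1.035275 = R$84.03

R$84.03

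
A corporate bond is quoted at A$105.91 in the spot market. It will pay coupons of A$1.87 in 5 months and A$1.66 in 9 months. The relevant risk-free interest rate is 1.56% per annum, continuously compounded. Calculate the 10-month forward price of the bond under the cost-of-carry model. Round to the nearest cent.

PV(coupons) I = 1.87·e^(−0.0156·5/12) + 1.66·e^(−0.0156·9/12)
I = 1.8579 + 1.6407 = 3.4986
F = (S − I)·e^(rT) = (105.91 − 3.4986) · e^(0.0156·10/12)
= 102.4114 · e^0.013000 = 102.4114 × 1.013085 = A$103.75

A$103.75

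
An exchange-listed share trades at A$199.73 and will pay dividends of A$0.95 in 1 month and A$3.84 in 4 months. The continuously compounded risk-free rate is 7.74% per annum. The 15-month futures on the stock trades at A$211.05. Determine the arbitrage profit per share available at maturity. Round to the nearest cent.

PV(dividends) I = 0.95·e^(−0.0774·1/12) + 3.84·e^(−0.0774·4/12) = 4.6861
Fair futures F* = (S − I)·e^(rT) = (199.73 − 4.6861)·e^0.096750 = 195.0439 × 1.101585 = 214.8574
Market A$211.05 < fair 214.8574: forward underpriced → reverse cash-and-carry (short the stock, invest proceeds at r, pay the dividends, go long the forward).
Profit at T = |F_mkt − F*| = |211.05 − 214.8574| = A$3.81 per share

A$3.81 per share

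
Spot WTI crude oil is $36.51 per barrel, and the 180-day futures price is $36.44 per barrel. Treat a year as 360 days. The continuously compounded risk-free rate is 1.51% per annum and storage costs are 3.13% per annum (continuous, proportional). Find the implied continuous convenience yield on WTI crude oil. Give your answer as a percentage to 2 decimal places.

F = S·e^((r+u−y)T) ⇒ (r+u−y) = ln(F/S)/T
ln(36.44/36.51) = -0.001919; /T ⇒ -0.003838
y = r + u − ln(F/S)/T = 0.0151 + 0.0313 + 0.003838 = 0.050238
y = 5.02%

5.02%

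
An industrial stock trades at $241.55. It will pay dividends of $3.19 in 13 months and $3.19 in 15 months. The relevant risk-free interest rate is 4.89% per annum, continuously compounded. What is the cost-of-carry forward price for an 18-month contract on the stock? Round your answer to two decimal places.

$253.45

PV(dividends) I = 3.19·e^(−0.0489·13/12) + 3.19·e^(−0.0489·15/12)
I = 3.0254 + 3.0009 = 6.0263
F = (S − I)·e^(rT) = (241.55 − 6.0263) · e^(0.0489·18/12)
= 235.5237 · e^0.073350 = 235.5237 × 1.076107 = $253.45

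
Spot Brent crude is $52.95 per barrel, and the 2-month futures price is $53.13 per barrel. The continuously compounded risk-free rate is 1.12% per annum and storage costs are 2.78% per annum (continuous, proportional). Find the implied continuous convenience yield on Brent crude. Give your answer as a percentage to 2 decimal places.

1.86%

F = S·e^((r+u−y)T) ⇒ (r+u−y) = ln(F/S)/T
ln(53.13/52.95) = 0.003394; /T ⇒ 0.020364
y = r + u − ln(F/S)/T = 0.0112 + 0.0278 − 0.020364 = 0.018636
y = 1.86%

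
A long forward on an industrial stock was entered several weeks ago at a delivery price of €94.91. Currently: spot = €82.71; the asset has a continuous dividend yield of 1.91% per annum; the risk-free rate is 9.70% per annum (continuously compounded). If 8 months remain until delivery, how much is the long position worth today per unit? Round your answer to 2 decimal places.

-€7.30

Current fair forward for the remaining 8 months: F = S·e^((r − q)·T), (r − q) = 0.0970 − 0.0191 = 0.0779
F = 82.71 · e^(0.0779 × 8/12) = 82.71 × 1.053306 = 87.1189
Value of long forward = (F − K)·e^(−rT) = (87.1189 − 94.91) · e^(−0.0970·8/12)
= -7.7911 × 0.937380 = -7.30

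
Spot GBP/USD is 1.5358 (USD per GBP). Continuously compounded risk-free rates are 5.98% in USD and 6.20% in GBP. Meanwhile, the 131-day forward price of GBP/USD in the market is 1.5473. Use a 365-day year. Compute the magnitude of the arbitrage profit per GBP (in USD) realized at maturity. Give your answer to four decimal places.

0.0127 per GBP (in USD)

Fair forward: F* = S·e^(carry·T), with carry = (r_USD − r_GBP) = 0.0598 − 0.0620 = -0.0022
F* = 1.5358 · e^(-0.0022 × 131/365) = 1.5358 · e^-0.000790 = 1.5358 × 0.999210 = 1.5346
Market 1.5473 > fair 1.5346: forward overpriced → cash-and-carry (buy spot, short the forward).
At maturity, profit = |F_mkt − F*| = |1.5473 − 1.5346| = 0.0127 per GBP (in USD)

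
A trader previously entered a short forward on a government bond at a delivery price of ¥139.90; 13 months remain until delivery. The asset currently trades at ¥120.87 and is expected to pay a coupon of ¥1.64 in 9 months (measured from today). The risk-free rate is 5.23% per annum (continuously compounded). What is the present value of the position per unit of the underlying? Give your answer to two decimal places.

PV(remaining coupons) I = 1.64·e^(−0.0523·9/12) = 1.5769
Current forward F = (S − I)·e^(rT) = (120.87 − 1.5769)·e^(0.0523·13/12) = 119.2931 × 1.058294 = 126.2472
Value (long) = (F − K)·e^(−rT) = (126.2472 − 139.90) × 0.944917 = -12.9008
Short position value = −(long value) = ¥12.90

¥12.90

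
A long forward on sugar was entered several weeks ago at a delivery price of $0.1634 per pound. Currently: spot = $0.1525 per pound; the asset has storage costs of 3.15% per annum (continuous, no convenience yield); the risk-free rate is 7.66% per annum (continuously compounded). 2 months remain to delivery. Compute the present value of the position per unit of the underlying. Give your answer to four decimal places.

Current fair forward for the remaining 2 months: F = S·e^((r + u)·T), (r + u) = 0.0766 + 0.0315 = 0.1081
F = 0.1525 · e^(0.1081 × 2/12) = 0.1525 × 1.018180 = 0.1553
Value of long forward = (F − K)·e^(−rT) = (0.1553 − 0.1634) · e^(−0.0766·2/12)
= -0.0081 × 0.987314 = -0.0080

-$0.0080 per pound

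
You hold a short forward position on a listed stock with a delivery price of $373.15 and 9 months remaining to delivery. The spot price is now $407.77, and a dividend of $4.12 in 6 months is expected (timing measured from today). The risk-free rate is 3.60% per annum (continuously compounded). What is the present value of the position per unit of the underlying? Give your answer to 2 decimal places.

PV(remaining dividends) I = 4.12·e^(−0.0360·6/12) = 4.0465
Current forward F = (S − I)·e^(rT) = (407.77 − 4.0465)·e^(0.0360·9/12) = 403.7235 × 1.027368 = 414.7726
Value (long) = (F − K)·e^(−rT) = (414.7726 − 373.15) × 0.973361 = 40.5138
Short position value = −(long value) = -$40.51

-$40.51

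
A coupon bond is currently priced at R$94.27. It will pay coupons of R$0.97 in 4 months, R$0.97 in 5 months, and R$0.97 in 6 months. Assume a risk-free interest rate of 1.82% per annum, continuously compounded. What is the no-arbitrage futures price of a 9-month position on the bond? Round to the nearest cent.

R$92.64

PV(coupons) I = 0.97·e^(−0.0182·4/12) + 0.97·e^(−0.0182·5/12) + 0.97·e^(−0.0182·6/12)
I = 0.9641 + 0.9627 + 0.9612 = 2.8880
F = (S − I)·e^(rT) = (94.27 − 2.8880) · e^(0.0182·9/12)
= 91.3820 · e^0.013650 = 91.3820 × 1.013744 = R$92.64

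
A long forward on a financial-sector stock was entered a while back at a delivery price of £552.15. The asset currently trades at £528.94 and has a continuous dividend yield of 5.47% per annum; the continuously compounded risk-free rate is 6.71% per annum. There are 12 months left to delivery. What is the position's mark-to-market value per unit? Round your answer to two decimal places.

Current fair forward for the remaining 12 months: F = S·e^((r − q)·T), (r − q) = 0.0671 − 0.0547 = 0.0124
F = 528.94 · e^(0.0124 × 12/12) = 528.94 × 1.012477 = 535.5396
Value of long forward = (F − K)·e^(−rT) = (535.5396 − 552.15) · e^(−0.0671·12/12)
= -16.6104 × 0.935102 = -15.53

-£15.53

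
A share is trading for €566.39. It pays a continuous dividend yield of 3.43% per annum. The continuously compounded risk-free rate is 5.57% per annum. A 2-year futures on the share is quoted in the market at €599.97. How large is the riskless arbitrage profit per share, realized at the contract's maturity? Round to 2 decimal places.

€8.81 per share

Fair futures: F* = S·e^(carry·T), with carry = (r − q) = 0.0557 − 0.0343 = 0.0214
F* = 566.39 · e^(0.0214 × 2) = 566.39 · e^0.042800 = 566.39 × 1.043729 = €591.1577
Market €599.97 > fair €591.1577: forward overpriced → cash-and-carry (buy spot, short the forward).
At maturity, profit = |F_mkt − F*| = |599.97 − 591.1577| = €8.81 per share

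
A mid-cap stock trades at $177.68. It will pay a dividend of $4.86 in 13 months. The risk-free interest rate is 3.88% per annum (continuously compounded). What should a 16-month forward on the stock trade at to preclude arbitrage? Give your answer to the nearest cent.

$182.21

PV(dividends) I = 4.86·e^(−0.0388·13/12)
I = 4.6600
F = (S − I)·e^(rT) = (177.68 − 4.6600) · e^(0.0388·16/12)
= 173.0200 · e^0.051733 = 173.0200 × 1.053095 = $182.21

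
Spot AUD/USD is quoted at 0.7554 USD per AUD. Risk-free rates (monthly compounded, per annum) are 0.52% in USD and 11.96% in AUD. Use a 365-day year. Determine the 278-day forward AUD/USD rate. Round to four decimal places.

0.6927

By covered interest parity, F = S · (1+r_USD/12)^(12T) / (1+r_AUD/12)^(12T)
= 0.7554 × 1.003968 / 1.094877 = 0.7554 × 0.916969
F = 0.6927 USD per AUD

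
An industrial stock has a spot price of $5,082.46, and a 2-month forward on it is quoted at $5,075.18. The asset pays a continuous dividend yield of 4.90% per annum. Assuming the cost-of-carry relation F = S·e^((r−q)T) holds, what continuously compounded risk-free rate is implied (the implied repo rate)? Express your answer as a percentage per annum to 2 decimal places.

From F = S·e^((r−q)T): (r − q) = ln(F/S)/T
ln(5075.18/5082.46) = ln(0.998568) = -0.001433
(r − q) = -0.001433 / (2/12) = -0.008598
r = ln(F/S)/T + q = -0.008598 + 0.0490 = 0.040402
r = 4.04%

4.04%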